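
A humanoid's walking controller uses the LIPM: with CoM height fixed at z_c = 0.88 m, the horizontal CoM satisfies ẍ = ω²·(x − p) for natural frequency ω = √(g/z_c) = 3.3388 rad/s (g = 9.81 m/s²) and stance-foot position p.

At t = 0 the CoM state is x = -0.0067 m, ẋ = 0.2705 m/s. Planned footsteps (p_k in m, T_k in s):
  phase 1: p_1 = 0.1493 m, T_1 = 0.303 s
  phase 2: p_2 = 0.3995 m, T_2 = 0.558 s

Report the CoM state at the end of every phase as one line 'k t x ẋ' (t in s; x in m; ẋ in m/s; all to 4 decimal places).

phase 1: p=0.1493, T=0.303, ωT=1.011656, cosh=1.556884, sinh=1.193268; start (x,ẋ)=(-0.006700, 0.270500) → end (x,ẋ)=(0.003101, -0.200380)
phase 2: p=0.3995, T=0.558, ωT=1.863050, cosh=3.299280, sinh=3.144082; start (x,ẋ)=(0.003101, -0.200380) → end (x,ẋ)=(-1.097024, -4.822290)

1 0.3030 0.0031 -0.2004
2 0.8610 -1.0970 -4.8223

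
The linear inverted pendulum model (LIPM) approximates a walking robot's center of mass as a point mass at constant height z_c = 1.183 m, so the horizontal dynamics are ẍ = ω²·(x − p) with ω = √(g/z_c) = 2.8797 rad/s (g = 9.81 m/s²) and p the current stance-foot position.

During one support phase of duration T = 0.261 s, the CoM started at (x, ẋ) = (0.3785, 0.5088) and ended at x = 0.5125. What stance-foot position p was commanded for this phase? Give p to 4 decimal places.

ωT = 2.8797·0.261 = 0.751602; cosh(ωT) = 1.296002, sinh(ωT) = 0.824391
x(T) = p + (x₀−p)·cosh(ωT) + (ẋ₀/ω)·sinh(ωT) ⇒ p·(1 − cosh) = x(T) − x₀·cosh − (ẋ₀/ω)·sinh
numerator   = 0.5125 − (0.3785)·1.296002 − (0.5088/2.8797)·0.824391 = -0.123694
denominator = 1 − 1.296002 = -0.296002
p = -0.123694 / -0.296002 = 0.4179

p = 0.4179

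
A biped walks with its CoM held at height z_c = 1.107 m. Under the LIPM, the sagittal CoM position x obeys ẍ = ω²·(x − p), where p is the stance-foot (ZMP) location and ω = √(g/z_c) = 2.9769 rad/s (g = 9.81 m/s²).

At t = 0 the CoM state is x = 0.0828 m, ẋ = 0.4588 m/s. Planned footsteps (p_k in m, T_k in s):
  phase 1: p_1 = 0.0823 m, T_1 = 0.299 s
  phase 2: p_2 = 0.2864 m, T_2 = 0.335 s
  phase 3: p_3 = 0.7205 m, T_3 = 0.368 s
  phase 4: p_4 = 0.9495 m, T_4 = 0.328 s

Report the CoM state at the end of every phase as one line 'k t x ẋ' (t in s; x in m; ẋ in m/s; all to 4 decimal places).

1 0.2990 0.2390 0.6544
2 0.6340 0.4709 0.8425
3 1.0020 0.6814 0.4138
4 1.3300 0.7014 -0.2820

phase 1: p=0.0823, T=0.299, ωT=0.890093, cosh=1.422987, sinh=1.012369; start (x,ẋ)=(0.082800, 0.458800) → end (x,ẋ)=(0.239038, 0.654373)
phase 2: p=0.2864, T=0.335, ωT=0.997262, cosh=1.539868, sinh=1.170980; start (x,ẋ)=(0.239038, 0.654373) → end (x,ẋ)=(0.470870, 0.842550)
phase 3: p=0.7205, T=0.368, ωT=1.095499, cosh=1.662524, sinh=1.328151; start (x,ẋ)=(0.470870, 0.842550) → end (x,ẋ)=(0.681390, 0.413778)
phase 4: p=0.9495, T=0.328, ωT=0.976423, cosh=1.515799, sinh=1.139144; start (x,ẋ)=(0.681390, 0.413778) → end (x,ẋ)=(0.701435, -0.281989)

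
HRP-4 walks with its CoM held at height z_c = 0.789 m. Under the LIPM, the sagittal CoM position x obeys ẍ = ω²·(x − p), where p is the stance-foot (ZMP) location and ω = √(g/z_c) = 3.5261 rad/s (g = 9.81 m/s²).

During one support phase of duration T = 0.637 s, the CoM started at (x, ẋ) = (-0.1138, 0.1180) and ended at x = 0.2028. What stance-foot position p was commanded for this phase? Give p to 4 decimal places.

p = -0.1562

ωT = 3.5261·0.637 = 2.246126; cosh(ωT) = 4.778428, sinh(ωT) = 4.672620
x(T) = p + (x₀−p)·cosh(ωT) + (ẋ₀/ω)·sinh(ωT) ⇒ p·(1 − cosh) = x(T) − x₀·cosh − (ẋ₀/ω)·sinh
numerator   = 0.2028 − (-0.1138)·4.778428 − (0.1180/3.5261)·4.672620 = 0.590217
denominator = 1 − 4.778428 = -3.778428
p = 0.590217 / -3.778428 = -0.1562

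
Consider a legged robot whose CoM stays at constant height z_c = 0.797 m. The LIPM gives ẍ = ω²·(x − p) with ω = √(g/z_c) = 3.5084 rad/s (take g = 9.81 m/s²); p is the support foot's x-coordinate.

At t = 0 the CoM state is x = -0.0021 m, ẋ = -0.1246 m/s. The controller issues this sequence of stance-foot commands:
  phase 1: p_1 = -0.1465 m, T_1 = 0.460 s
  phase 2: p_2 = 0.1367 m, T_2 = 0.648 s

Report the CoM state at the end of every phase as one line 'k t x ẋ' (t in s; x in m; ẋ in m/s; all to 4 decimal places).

phase 1: p=-0.1465, T=0.460, ωT=1.613864, cosh=2.610648, sinh=2.411531; start (x,ẋ)=(-0.002100, -0.124600) → end (x,ẋ)=(0.144833, 0.896426)
phase 2: p=0.1367, T=0.648, ωT=2.273443, cosh=4.907872, sinh=4.804915; start (x,ẋ)=(0.144833, 0.896426) → end (x,ẋ)=(1.404311, 4.536641)

1 0.4600 0.1448 0.8964
2 1.1080 1.4043 4.5366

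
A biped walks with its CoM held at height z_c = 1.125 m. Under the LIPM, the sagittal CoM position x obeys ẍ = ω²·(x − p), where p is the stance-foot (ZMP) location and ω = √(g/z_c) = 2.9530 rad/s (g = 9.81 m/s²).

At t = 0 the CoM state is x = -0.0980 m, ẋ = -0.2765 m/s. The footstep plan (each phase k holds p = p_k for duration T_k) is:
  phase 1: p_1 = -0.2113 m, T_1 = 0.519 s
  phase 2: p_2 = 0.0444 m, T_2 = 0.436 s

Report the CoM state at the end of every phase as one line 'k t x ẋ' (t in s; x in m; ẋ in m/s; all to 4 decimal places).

phase 1: p=-0.2113, T=0.519, ωT=1.532607, cosh=2.423102, sinh=2.207130; start (x,ẋ)=(-0.098000, -0.276500) → end (x,ẋ)=(-0.143424, 0.068463)
phase 2: p=0.0444, T=0.436, ωT=1.287508, cosh=1.949851, sinh=1.673894; start (x,ẋ)=(-0.143424, 0.068463) → end (x,ẋ)=(-0.283021, -0.794924)

1 0.5190 -0.1434 0.0685
2 0.9550 -0.2830 -0.7949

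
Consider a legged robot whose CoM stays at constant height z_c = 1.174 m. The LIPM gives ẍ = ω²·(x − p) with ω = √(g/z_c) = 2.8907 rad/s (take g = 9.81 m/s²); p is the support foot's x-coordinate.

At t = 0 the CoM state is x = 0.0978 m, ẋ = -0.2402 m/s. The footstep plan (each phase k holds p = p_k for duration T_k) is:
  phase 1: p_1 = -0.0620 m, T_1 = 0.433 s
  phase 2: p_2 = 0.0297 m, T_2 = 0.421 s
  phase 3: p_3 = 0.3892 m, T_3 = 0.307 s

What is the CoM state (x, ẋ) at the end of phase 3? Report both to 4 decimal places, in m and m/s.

x = 0.6010, ẋ = 1.0480

phase 1: p=-0.0620, T=0.433, ωT=1.251673, cosh=1.891107, sinh=1.605081; start (x,ẋ)=(0.097800, -0.240200) → end (x,ẋ)=(0.106826, 0.287197)
phase 2: p=0.0297, T=0.421, ωT=1.216985, cosh=1.836556, sinh=1.540434; start (x,ẋ)=(0.106826, 0.287197) → end (x,ẋ)=(0.324392, 0.870892)
phase 3: p=0.3892, T=0.307, ωT=0.887445, cosh=1.420311, sinh=1.008605; start (x,ẋ)=(0.324392, 0.870892) → end (x,ẋ)=(0.601018, 1.047984)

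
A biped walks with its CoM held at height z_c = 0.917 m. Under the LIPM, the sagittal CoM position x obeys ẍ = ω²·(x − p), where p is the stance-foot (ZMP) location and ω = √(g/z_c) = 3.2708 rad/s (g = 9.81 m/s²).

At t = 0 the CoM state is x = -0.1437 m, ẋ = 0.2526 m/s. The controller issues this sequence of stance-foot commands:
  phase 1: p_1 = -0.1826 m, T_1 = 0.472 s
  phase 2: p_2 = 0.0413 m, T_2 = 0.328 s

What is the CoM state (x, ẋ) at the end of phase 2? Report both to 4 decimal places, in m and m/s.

phase 1: p=-0.1826, T=0.472, ωT=1.543818, cosh=2.447998, sinh=2.234434; start (x,ẋ)=(-0.143700, 0.252600) → end (x,ẋ)=(0.085190, 0.902661)
phase 2: p=0.0413, T=0.328, ωT=1.072822, cosh=1.632831, sinh=1.290789; start (x,ẋ)=(0.085190, 0.902661) → end (x,ẋ)=(0.469191, 1.659191)

x = 0.4692, ẋ = 1.6592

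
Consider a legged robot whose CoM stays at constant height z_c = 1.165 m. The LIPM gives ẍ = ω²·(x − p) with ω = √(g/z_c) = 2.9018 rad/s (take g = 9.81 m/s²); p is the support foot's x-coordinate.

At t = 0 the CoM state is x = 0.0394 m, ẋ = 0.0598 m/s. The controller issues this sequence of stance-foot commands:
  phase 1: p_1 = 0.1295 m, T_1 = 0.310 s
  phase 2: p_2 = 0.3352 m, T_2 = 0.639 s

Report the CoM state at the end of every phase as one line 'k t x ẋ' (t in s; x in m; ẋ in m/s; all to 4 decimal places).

1 0.3100 0.0216 -0.1825
2 0.9490 -0.8869 -3.4324

phase 1: p=0.1295, T=0.310, ωT=0.899558, cosh=1.432633, sinh=1.025883; start (x,ẋ)=(0.039400, 0.059800) → end (x,ẋ)=(0.021561, -0.182548)
phase 2: p=0.3352, T=0.639, ωT=1.854250, cosh=3.271739, sinh=3.115169; start (x,ẋ)=(0.021561, -0.182548) → end (x,ẋ)=(-0.886915, -3.432419)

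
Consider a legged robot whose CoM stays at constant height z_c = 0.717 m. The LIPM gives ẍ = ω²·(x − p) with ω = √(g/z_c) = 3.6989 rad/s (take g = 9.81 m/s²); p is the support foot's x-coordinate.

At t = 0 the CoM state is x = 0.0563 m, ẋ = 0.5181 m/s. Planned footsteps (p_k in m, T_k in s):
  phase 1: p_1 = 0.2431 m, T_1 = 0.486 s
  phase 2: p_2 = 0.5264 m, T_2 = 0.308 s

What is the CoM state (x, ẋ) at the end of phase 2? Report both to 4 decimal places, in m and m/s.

x = -0.4108, ẋ = -3.0671

phase 1: p=0.2431, T=0.486, ωT=1.797665, cosh=3.100613, sinh=2.934928; start (x,ẋ)=(0.056300, 0.518100) → end (x,ẋ)=(0.074997, -0.421474)
phase 2: p=0.5264, T=0.308, ωT=1.139261, cosh=1.722257, sinh=1.402202; start (x,ẋ)=(0.074997, -0.421474) → end (x,ẋ)=(-0.410807, -3.067136)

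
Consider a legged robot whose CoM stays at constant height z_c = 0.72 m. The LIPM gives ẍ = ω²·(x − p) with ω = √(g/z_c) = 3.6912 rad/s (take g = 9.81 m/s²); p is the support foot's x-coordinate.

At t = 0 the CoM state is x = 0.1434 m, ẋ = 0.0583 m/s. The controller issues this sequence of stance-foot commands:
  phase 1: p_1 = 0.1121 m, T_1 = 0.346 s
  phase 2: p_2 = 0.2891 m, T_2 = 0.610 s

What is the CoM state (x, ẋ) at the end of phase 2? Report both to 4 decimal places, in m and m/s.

phase 1: p=0.1121, T=0.346, ωT=1.277155, cosh=1.932626, sinh=1.653797; start (x,ẋ)=(0.143400, 0.058300) → end (x,ẋ)=(0.198712, 0.303743)
phase 2: p=0.2891, T=0.610, ωT=2.251632, cosh=4.804230, sinh=4.699003; start (x,ẋ)=(0.198712, 0.303743) → end (x,ẋ)=(0.241527, -0.108530)

x = 0.2415, ẋ = -0.1085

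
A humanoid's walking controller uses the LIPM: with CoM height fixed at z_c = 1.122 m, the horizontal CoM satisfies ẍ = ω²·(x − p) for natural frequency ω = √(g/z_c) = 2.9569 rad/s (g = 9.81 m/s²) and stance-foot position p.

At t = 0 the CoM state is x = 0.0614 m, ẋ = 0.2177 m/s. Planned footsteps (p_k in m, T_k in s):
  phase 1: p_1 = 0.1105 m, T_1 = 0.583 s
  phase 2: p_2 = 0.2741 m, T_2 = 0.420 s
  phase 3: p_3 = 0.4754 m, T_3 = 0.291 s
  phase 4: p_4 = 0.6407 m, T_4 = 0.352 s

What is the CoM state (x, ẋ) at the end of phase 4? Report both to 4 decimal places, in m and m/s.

x = -0.6180, ẋ = -3.4365

phase 1: p=0.1105, T=0.583, ωT=1.723873, cosh=2.892286, sinh=2.713912; start (x,ẋ)=(0.061400, 0.217700) → end (x,ẋ)=(0.168299, 0.235635)
phase 2: p=0.2741, T=0.420, ωT=1.241898, cosh=1.875507, sinh=1.586671; start (x,ẋ)=(0.168299, 0.235635) → end (x,ẋ)=(0.202111, -0.054445)
phase 3: p=0.4754, T=0.291, ωT=0.860458, cosh=1.393606, sinh=0.970637; start (x,ẋ)=(0.202111, -0.054445) → end (x,ẋ)=(0.076670, -0.860236)
phase 4: p=0.6407, T=0.352, ωT=1.040829, cosh=1.592362, sinh=1.239200; start (x,ẋ)=(0.076670, -0.860236) → end (x,ẋ)=(-0.617954, -3.436521)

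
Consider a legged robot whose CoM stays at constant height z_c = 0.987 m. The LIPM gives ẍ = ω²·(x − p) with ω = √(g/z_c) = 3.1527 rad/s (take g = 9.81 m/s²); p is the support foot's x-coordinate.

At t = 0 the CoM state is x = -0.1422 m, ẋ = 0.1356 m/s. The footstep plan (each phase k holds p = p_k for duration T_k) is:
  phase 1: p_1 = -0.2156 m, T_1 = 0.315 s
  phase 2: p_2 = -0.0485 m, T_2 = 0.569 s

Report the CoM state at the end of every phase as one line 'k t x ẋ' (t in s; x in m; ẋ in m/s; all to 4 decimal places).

1 0.3150 -0.0528 0.4776
2 0.8840 0.3810 1.4357

phase 1: p=-0.2156, T=0.315, ωT=0.993100, cosh=1.535009, sinh=1.164583; start (x,ẋ)=(-0.142200, 0.135600) → end (x,ẋ)=(-0.052841, 0.477641)
phase 2: p=-0.0485, T=0.569, ωT=1.793886, cosh=3.089544, sinh=2.923231; start (x,ẋ)=(-0.052841, 0.477641) → end (x,ẋ)=(0.380965, 1.435688)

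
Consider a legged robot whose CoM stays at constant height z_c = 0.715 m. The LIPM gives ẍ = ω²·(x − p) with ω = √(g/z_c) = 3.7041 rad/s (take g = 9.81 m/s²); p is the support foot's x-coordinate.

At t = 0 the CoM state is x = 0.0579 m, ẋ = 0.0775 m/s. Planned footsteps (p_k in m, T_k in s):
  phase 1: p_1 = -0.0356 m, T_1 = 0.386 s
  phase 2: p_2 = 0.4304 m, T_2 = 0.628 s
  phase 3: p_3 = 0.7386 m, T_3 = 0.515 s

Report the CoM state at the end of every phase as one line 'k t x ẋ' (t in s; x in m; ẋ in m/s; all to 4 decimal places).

phase 1: p=-0.0356, T=0.386, ωT=1.429783, cosh=2.208576, sinh=1.969215; start (x,ẋ)=(0.057900, 0.077500) → end (x,ẋ)=(0.212103, 0.853169)
phase 2: p=0.4304, T=0.628, ωT=2.326175, cosh=5.168185, sinh=5.070516; start (x,ẋ)=(0.212103, 0.853169) → end (x,ẋ)=(0.470100, 0.309354)
phase 3: p=0.7386, T=0.515, ωT=1.907612, cosh=3.442706, sinh=3.294272; start (x,ẋ)=(0.470100, 0.309354) → end (x,ẋ)=(0.089359, -2.211311)

1 0.3860 0.2121 0.8532
2 1.0140 0.4701 0.3094
3 1.5290 0.0894 -2.2113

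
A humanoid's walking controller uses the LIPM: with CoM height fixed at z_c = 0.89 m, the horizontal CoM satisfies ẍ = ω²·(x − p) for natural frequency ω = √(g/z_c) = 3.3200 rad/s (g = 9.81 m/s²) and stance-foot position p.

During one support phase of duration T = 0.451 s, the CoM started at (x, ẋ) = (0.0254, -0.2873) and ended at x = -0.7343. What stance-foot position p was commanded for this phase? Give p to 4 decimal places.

ωT = 3.3200·0.451 = 1.497320; cosh(ωT) = 2.346712, sinh(ωT) = 2.122983
x(T) = p + (x₀−p)·cosh(ωT) + (ẋ₀/ω)·sinh(ωT) ⇒ p·(1 − cosh) = x(T) − x₀·cosh − (ẋ₀/ω)·sinh
numerator   = -0.7343 − (0.0254)·2.346712 − (-0.2873/3.3200)·2.122983 = -0.610192
denominator = 1 − 2.346712 = -1.346712
p = -0.610192 / -1.346712 = 0.4531

p = 0.4531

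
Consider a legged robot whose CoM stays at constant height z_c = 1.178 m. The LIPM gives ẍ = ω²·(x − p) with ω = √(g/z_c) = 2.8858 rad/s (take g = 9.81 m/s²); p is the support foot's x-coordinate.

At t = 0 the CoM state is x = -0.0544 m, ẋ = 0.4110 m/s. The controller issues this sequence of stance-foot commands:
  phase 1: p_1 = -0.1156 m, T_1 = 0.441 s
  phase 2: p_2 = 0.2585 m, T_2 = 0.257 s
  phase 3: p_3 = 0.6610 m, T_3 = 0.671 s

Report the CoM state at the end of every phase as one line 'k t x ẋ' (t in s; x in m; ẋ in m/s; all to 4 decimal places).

1 0.4410 0.2365 1.0818
2 0.6980 0.5344 1.3417
3 1.3690 1.7913 3.5080

phase 1: p=-0.1156, T=0.441, ωT=1.272638, cosh=1.925175, sinh=1.645083; start (x,ẋ)=(-0.054400, 0.411000) → end (x,ẋ)=(0.236516, 1.081787)
phase 2: p=0.2585, T=0.257, ωT=0.741651, cosh=1.287862, sinh=0.811535; start (x,ẋ)=(0.236516, 1.081787) → end (x,ẋ)=(0.534404, 1.341707)
phase 3: p=0.6610, T=0.671, ωT=1.936372, cosh=3.538888, sinh=3.394661; start (x,ẋ)=(0.534404, 1.341707) → end (x,ẋ)=(1.791285, 3.507977)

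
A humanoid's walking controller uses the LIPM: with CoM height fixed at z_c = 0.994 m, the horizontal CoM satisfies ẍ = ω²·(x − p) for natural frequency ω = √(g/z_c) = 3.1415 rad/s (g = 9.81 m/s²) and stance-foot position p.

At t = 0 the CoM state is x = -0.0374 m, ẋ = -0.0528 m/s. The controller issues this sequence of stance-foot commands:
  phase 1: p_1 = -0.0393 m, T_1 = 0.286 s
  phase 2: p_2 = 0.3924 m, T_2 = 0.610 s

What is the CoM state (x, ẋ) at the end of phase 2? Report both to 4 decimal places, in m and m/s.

x = -1.2301, ẋ = -4.9010

phase 1: p=-0.0393, T=0.286, ωT=0.898469, cosh=1.431516, sinh=1.024324; start (x,ẋ)=(-0.037400, -0.052800) → end (x,ẋ)=(-0.053796, -0.069470)
phase 2: p=0.3924, T=0.610, ωT=1.916315, cosh=3.471509, sinh=3.324361; start (x,ẋ)=(-0.053796, -0.069470) → end (x,ẋ)=(-1.230088, -4.901006)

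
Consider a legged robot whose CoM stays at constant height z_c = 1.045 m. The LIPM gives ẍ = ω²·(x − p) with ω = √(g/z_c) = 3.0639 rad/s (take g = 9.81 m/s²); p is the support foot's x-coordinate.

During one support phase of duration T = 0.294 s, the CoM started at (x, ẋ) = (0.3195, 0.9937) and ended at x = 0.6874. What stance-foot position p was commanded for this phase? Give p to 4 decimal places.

ωT = 3.0639·0.294 = 0.900787; cosh(ωT) = 1.433894, sinh(ωT) = 1.027644
x(T) = p + (x₀−p)·cosh(ωT) + (ẋ₀/ω)·sinh(ωT) ⇒ p·(1 − cosh) = x(T) − x₀·cosh − (ẋ₀/ω)·sinh
numerator   = 0.6874 − (0.3195)·1.433894 − (0.9937/3.0639)·1.027644 = -0.104020
denominator = 1 − 1.433894 = -0.433894
p = -0.104020 / -0.433894 = 0.2397

p = 0.2397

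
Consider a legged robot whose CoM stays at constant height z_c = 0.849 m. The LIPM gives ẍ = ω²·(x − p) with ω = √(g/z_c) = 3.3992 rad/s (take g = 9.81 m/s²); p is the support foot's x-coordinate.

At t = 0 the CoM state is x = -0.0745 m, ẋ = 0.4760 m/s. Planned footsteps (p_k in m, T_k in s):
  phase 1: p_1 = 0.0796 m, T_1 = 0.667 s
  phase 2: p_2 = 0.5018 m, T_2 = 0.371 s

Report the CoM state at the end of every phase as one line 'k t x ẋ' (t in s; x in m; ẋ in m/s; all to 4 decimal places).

1 0.6670 -0.0035 -0.1790
2 1.0380 -0.5470 -3.1291

phase 1: p=0.0796, T=0.667, ωT=2.267266, cosh=4.878286, sinh=4.774691; start (x,ẋ)=(-0.074500, 0.476000) → end (x,ẋ)=(-0.003530, -0.178999)
phase 2: p=0.5018, T=0.371, ωT=1.261103, cosh=1.906327, sinh=1.622986; start (x,ẋ)=(-0.003530, -0.178999) → end (x,ẋ)=(-0.546989, -3.129061)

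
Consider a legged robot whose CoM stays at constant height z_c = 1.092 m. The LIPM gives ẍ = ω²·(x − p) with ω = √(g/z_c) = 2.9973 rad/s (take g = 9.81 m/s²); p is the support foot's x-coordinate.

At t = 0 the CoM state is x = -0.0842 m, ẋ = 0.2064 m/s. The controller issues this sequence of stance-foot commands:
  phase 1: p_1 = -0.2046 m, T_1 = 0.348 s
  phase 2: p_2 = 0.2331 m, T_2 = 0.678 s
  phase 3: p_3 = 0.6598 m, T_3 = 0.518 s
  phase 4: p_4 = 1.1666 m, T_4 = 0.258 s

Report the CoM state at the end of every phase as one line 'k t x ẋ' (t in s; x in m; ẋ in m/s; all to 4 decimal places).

1 0.3480 0.0730 0.7777
2 1.0260 0.5849 1.2191
3 1.5440 1.3925 2.5018
4 1.8020 2.1753 3.8653

phase 1: p=-0.2046, T=0.348, ωT=1.043060, cosh=1.595132, sinh=1.242757; start (x,ẋ)=(-0.084200, 0.206400) → end (x,ẋ)=(0.073033, 0.777715)
phase 2: p=0.2331, T=0.678, ωT=2.032169, cosh=3.880837, sinh=3.749786; start (x,ẋ)=(0.073033, 0.777715) → end (x,ẋ)=(0.584868, 1.219150)
phase 3: p=0.6598, T=0.518, ωT=1.552601, cosh=2.467720, sinh=2.256023; start (x,ẋ)=(0.584868, 1.219150) → end (x,ẋ)=(1.392526, 2.501834)
phase 4: p=1.1666, T=0.258, ωT=0.773303, cosh=1.314199, sinh=0.852713; start (x,ẋ)=(1.392526, 2.501834) → end (x,ẋ)=(2.175268, 3.865338)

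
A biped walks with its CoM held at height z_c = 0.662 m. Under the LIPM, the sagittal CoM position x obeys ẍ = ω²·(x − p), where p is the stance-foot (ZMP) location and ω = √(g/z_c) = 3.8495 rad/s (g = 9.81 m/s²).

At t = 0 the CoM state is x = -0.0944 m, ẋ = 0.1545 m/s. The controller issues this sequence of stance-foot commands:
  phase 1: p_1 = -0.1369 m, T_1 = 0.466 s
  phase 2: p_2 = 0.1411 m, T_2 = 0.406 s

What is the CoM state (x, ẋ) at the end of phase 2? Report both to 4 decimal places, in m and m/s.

x = 0.6343, ẋ = 2.1224

phase 1: p=-0.1369, T=0.466, ωT=1.793867, cosh=3.089487, sinh=2.923171; start (x,ẋ)=(-0.094400, 0.154500) → end (x,ẋ)=(0.111725, 0.955568)
phase 2: p=0.1411, T=0.406, ωT=1.562897, cosh=2.491078, sinh=2.281550; start (x,ẋ)=(0.111725, 0.955568) → end (x,ẋ)=(0.634277, 2.122397)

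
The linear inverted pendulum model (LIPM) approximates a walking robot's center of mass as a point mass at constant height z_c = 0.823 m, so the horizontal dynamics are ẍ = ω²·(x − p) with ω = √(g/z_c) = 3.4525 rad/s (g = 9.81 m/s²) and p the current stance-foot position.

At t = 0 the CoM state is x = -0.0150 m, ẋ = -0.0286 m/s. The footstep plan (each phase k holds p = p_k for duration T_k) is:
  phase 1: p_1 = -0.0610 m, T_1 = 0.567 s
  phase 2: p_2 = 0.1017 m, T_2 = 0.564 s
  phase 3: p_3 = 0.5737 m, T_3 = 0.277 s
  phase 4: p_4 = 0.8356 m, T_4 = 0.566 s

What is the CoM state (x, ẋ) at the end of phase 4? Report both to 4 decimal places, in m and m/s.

x = 2.2651, ẋ = 5.1565

phase 1: p=-0.0610, T=0.567, ωT=1.957567, cosh=3.611640, sinh=3.470439; start (x,ẋ)=(-0.015000, -0.028600) → end (x,ẋ)=(0.076387, 0.447865)
phase 2: p=0.1017, T=0.564, ωT=1.947210, cosh=3.575888, sinh=3.433217; start (x,ẋ)=(0.076387, 0.447865) → end (x,ẋ)=(0.456546, 1.301473)
phase 3: p=0.5737, T=0.277, ωT=0.956343, cosh=1.493229, sinh=1.108933; start (x,ẋ)=(0.456546, 1.301473) → end (x,ẋ)=(0.816792, 1.494864)
phase 4: p=0.8356, T=0.566, ωT=1.954115, cosh=3.599680, sinh=3.457990; start (x,ẋ)=(0.816792, 1.494864) → end (x,ẋ)=(2.265139, 5.156490)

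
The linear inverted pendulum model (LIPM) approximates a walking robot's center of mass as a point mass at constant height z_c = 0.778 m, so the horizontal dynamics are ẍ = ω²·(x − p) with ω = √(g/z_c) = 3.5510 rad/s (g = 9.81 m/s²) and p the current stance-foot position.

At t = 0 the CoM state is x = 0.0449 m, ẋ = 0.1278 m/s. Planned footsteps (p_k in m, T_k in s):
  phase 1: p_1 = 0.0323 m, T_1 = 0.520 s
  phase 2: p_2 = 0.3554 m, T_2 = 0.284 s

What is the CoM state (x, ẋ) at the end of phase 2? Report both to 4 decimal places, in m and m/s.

x = 0.2750, ẋ = 0.1379

phase 1: p=0.0323, T=0.520, ωT=1.846520, cosh=3.247756, sinh=3.089970; start (x,ẋ)=(0.044900, 0.127800) → end (x,ẋ)=(0.184429, 0.553316)
phase 2: p=0.3554, T=0.284, ωT=1.008484, cosh=1.553107, sinh=1.188335; start (x,ẋ)=(0.184429, 0.553316) → end (x,ẋ)=(0.275031, 0.137901)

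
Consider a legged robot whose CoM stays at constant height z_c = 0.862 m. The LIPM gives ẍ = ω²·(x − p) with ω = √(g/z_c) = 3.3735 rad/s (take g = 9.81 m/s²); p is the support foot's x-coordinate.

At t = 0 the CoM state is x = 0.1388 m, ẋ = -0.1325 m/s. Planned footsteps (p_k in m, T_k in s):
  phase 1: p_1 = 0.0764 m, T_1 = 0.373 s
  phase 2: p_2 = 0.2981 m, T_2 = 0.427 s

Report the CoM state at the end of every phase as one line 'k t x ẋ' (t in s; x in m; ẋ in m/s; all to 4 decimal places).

1 0.3730 0.1315 0.0885
2 0.8000 -0.0210 -0.9224

phase 1: p=0.0764, T=0.373, ωT=1.258315, cosh=1.901810, sinh=1.617678; start (x,ẋ)=(0.138800, -0.132500) → end (x,ẋ)=(0.131536, 0.088542)
phase 2: p=0.2981, T=0.427, ωT=1.440484, cosh=2.229777, sinh=1.992964; start (x,ẋ)=(0.131536, 0.088542) → end (x,ẋ)=(-0.020993, -0.922426)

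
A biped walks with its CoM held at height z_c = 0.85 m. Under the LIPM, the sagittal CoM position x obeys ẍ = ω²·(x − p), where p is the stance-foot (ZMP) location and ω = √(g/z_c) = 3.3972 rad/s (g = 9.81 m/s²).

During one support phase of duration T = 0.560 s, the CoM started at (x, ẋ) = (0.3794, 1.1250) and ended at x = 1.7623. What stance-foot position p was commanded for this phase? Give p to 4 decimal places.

ωT = 3.3972·0.560 = 1.902432; cosh(ωT) = 3.425690, sinh(ωT) = 3.276485
x(T) = p + (x₀−p)·cosh(ωT) + (ẋ₀/ω)·sinh(ωT) ⇒ p·(1 − cosh) = x(T) − x₀·cosh − (ẋ₀/ω)·sinh
numerator   = 1.7623 − (0.3794)·3.425690 − (1.1250/3.3972)·3.276485 = -0.622431
denominator = 1 − 3.425690 = -2.425690
p = -0.622431 / -2.425690 = 0.2566

p = 0.2566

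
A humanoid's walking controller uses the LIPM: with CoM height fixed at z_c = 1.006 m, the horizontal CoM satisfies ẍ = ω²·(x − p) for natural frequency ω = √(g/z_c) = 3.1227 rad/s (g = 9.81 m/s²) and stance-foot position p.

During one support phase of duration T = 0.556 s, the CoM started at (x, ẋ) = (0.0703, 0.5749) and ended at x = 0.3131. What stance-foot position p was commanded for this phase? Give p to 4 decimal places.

p = 0.2071

ωT = 3.1227·0.556 = 1.736221; cosh(ωT) = 2.926020, sinh(ωT) = 2.749835
x(T) = p + (x₀−p)·cosh(ωT) + (ẋ₀/ω)·sinh(ωT) ⇒ p·(1 − cosh) = x(T) − x₀·cosh − (ẋ₀/ω)·sinh
numerator   = 0.3131 − (0.0703)·2.926020 − (0.5749/3.1227)·2.749835 = -0.398853
denominator = 1 − 2.926020 = -1.926020
p = -0.398853 / -1.926020 = 0.2071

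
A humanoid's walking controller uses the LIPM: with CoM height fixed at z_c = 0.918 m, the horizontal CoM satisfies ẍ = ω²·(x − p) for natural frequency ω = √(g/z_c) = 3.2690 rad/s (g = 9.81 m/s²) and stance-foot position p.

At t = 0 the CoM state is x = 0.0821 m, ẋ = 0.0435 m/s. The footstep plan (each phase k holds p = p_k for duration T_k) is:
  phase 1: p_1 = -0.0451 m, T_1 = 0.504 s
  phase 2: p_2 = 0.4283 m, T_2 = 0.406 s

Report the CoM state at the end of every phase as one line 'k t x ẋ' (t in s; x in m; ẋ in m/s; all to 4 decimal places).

1 0.5040 0.3308 1.1571
2 0.9100 0.8519 1.7762

phase 1: p=-0.0451, T=0.504, ωT=1.647576, cosh=2.693445, sinh=2.500929; start (x,ẋ)=(0.082100, 0.043500) → end (x,ẋ)=(0.330786, 1.157093)
phase 2: p=0.4283, T=0.406, ωT=1.327214, cosh=2.017870, sinh=1.752654; start (x,ẋ)=(0.330786, 1.157093) → end (x,ẋ)=(0.851897, 1.776161)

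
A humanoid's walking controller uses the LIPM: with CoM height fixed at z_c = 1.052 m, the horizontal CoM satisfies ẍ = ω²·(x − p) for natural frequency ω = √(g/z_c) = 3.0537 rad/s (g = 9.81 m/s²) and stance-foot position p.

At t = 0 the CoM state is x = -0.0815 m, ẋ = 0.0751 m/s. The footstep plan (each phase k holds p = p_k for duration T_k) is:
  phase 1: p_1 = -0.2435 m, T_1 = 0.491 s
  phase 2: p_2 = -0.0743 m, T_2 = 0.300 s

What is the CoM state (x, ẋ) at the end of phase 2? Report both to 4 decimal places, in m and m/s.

x = 0.7310, ẋ = 2.6284

phase 1: p=-0.2435, T=0.491, ωT=1.499367, cosh=2.351062, sinh=2.127790; start (x,ẋ)=(-0.081500, 0.075100) → end (x,ẋ)=(0.189701, 1.229181)
phase 2: p=-0.0743, T=0.300, ωT=0.916110, cosh=1.449810, sinh=1.049738; start (x,ẋ)=(0.189701, 1.229181) → end (x,ẋ)=(0.730994, 2.628357)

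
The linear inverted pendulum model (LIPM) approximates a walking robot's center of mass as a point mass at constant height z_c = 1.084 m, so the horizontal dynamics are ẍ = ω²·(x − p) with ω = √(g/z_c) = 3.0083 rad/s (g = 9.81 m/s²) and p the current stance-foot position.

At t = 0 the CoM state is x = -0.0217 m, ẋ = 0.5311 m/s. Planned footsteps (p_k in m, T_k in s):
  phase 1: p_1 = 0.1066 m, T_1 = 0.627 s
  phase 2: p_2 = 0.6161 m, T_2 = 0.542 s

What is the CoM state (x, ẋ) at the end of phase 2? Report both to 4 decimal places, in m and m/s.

x = 0.0731, ẋ = -1.3061

phase 1: p=0.1066, T=0.627, ωT=1.886204, cosh=3.372968, sinh=3.221322; start (x,ẋ)=(-0.021700, 0.531100) → end (x,ẋ)=(0.242556, 0.548066)
phase 2: p=0.6161, T=0.542, ωT=1.630499, cosh=2.651126, sinh=2.455294; start (x,ẋ)=(0.242556, 0.548066) → end (x,ẋ)=(0.073105, -1.306100)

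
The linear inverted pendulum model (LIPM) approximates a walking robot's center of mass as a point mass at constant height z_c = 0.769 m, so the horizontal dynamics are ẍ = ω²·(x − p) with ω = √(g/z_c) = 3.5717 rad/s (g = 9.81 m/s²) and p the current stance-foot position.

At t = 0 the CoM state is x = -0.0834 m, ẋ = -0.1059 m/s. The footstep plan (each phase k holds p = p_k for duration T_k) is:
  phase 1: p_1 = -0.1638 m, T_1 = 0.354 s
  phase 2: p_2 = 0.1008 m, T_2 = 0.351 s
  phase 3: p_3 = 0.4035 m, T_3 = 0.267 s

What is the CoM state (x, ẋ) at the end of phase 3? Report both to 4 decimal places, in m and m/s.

x = -0.4464, ẋ = -2.5271

phase 1: p=-0.1638, T=0.354, ωT=1.264382, cosh=1.911658, sinh=1.629245; start (x,ẋ)=(-0.083400, -0.105900) → end (x,ẋ)=(-0.058409, 0.265417)
phase 2: p=0.1008, T=0.351, ωT=1.253667, cosh=1.894310, sinh=1.608854; start (x,ẋ)=(-0.058409, 0.265417) → end (x,ẋ)=(-0.081236, -0.412090)
phase 3: p=0.4035, T=0.267, ωT=0.953644, cosh=1.490242, sinh=1.104907; start (x,ẋ)=(-0.081236, -0.412090) → end (x,ẋ)=(-0.446354, -2.527075)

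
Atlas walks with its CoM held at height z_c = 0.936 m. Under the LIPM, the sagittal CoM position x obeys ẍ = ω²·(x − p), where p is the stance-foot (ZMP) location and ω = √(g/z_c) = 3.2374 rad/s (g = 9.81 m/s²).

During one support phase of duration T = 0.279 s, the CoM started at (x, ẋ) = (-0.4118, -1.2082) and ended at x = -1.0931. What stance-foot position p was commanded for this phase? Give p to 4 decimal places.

p = 0.2675

ωT = 3.2374·0.279 = 0.903235; cosh(ωT) = 1.436414, sinh(ωT) = 1.031158
x(T) = p + (x₀−p)·cosh(ωT) + (ẋ₀/ω)·sinh(ωT) ⇒ p·(1 − cosh) = x(T) − x₀·cosh − (ẋ₀/ω)·sinh
numerator   = -1.0931 − (-0.4118)·1.436414 − (-1.2082/3.2374)·1.031158 = -0.116756
denominator = 1 − 1.436414 = -0.436414
p = -0.116756 / -0.436414 = 0.2675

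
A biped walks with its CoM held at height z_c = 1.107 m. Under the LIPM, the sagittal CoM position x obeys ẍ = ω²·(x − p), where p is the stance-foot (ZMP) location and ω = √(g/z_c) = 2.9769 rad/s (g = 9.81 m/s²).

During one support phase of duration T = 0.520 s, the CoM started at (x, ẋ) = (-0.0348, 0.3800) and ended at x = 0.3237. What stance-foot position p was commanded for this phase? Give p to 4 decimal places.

p = -0.0842

ωT = 2.9769·0.520 = 1.547988; cosh(ωT) = 2.457338, sinh(ωT) = 2.244662
x(T) = p + (x₀−p)·cosh(ωT) + (ẋ₀/ω)·sinh(ωT) ⇒ p·(1 − cosh) = x(T) − x₀·cosh − (ẋ₀/ω)·sinh
numerator   = 0.3237 − (-0.0348)·2.457338 − (0.3800/2.9769)·2.244662 = 0.122685
denominator = 1 − 2.457338 = -1.457338
p = 0.122685 / -1.457338 = -0.0842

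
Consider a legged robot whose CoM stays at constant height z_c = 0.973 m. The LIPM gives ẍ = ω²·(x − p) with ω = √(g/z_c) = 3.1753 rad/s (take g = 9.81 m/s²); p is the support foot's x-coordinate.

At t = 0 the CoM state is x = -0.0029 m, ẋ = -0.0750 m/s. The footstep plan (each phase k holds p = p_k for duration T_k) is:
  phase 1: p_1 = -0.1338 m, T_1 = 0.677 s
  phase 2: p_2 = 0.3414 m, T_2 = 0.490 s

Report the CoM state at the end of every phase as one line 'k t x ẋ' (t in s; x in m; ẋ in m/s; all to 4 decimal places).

1 0.6770 0.3355 1.4331
2 1.1670 1.3488 3.5052

phase 1: p=-0.1338, T=0.677, ωT=2.149678, cosh=4.349309, sinh=4.232787; start (x,ẋ)=(-0.002900, -0.075000) → end (x,ẋ)=(0.335547, 1.433146)
phase 2: p=0.3414, T=0.490, ωT=1.555897, cosh=2.475168, sinh=2.264168; start (x,ẋ)=(0.335547, 1.433146) → end (x,ẋ)=(1.348826, 3.505196)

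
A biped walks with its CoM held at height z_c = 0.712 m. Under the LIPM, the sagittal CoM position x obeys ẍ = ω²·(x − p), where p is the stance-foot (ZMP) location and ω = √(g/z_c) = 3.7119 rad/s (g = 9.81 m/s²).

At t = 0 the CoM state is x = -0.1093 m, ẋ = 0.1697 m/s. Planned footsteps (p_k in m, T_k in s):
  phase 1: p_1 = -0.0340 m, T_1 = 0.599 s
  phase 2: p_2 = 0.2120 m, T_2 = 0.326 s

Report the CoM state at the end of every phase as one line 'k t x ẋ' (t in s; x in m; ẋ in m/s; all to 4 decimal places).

phase 1: p=-0.0340, T=0.599, ωT=2.223428, cosh=4.673593, sinh=4.565356; start (x,ẋ)=(-0.109300, 0.169700) → end (x,ẋ)=(-0.177203, -0.482936)
phase 2: p=0.2120, T=0.326, ωT=1.210079, cosh=1.825962, sinh=1.527789; start (x,ẋ)=(-0.177203, -0.482936) → end (x,ẋ)=(-0.697443, -3.088995)

1 0.5990 -0.1772 -0.4829
2 0.9250 -0.6974 -3.0890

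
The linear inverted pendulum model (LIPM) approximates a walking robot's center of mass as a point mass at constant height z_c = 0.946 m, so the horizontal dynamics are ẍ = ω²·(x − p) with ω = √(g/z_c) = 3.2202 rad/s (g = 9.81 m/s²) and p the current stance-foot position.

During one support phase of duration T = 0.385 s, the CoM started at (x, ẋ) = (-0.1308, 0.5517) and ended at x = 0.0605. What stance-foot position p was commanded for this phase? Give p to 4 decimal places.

ωT = 3.2202·0.385 = 1.239777; cosh(ωT) = 1.872146, sinh(ωT) = 1.582697
x(T) = p + (x₀−p)·cosh(ωT) + (ẋ₀/ω)·sinh(ωT) ⇒ p·(1 − cosh) = x(T) − x₀·cosh − (ẋ₀/ω)·sinh
numerator   = 0.0605 − (-0.1308)·1.872146 − (0.5517/3.2202)·1.582697 = 0.034221
denominator = 1 − 1.872146 = -0.872146
p = 0.034221 / -0.872146 = -0.0392

p = -0.0392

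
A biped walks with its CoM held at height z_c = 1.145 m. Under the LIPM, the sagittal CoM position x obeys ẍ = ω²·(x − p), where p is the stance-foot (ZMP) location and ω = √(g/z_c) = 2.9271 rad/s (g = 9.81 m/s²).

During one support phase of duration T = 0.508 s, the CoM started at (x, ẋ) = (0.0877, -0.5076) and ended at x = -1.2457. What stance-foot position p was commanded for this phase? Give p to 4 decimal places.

p = 0.8194

ωT = 2.9271·0.508 = 1.486967; cosh(ωT) = 2.324857, sinh(ωT) = 2.098800
x(T) = p + (x₀−p)·cosh(ωT) + (ẋ₀/ω)·sinh(ωT) ⇒ p·(1 − cosh) = x(T) − x₀·cosh − (ẋ₀/ω)·sinh
numerator   = -1.2457 − (0.0877)·2.324857 − (-0.5076/2.9271)·2.098800 = -1.085629
denominator = 1 − 2.324857 = -1.324857
p = -1.085629 / -1.324857 = 0.8194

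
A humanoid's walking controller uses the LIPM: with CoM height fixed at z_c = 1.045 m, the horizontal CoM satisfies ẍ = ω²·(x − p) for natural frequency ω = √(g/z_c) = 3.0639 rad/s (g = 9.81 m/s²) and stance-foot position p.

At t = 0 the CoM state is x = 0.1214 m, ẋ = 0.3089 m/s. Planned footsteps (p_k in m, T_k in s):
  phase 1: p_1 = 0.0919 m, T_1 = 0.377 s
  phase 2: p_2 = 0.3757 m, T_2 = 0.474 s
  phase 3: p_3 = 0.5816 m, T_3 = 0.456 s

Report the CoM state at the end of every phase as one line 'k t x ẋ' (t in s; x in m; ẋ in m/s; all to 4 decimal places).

1 0.3770 0.2875 0.6681
2 0.8510 0.6173 0.9599
3 1.3070 1.2530 2.2673

phase 1: p=0.0919, T=0.377, ωT=1.155090, cosh=1.744670, sinh=1.429640; start (x,ẋ)=(0.121400, 0.308900) → end (x,ẋ)=(0.287503, 0.668147)
phase 2: p=0.3757, T=0.474, ωT=1.452289, cosh=2.253458, sinh=2.019424; start (x,ẋ)=(0.287503, 0.668147) → end (x,ẋ)=(0.617329, 0.959938)
phase 3: p=0.5816, T=0.456, ωT=1.397138, cosh=2.145458, sinh=1.898154; start (x,ẋ)=(0.617329, 0.959938) → end (x,ẋ)=(1.252957, 2.267296)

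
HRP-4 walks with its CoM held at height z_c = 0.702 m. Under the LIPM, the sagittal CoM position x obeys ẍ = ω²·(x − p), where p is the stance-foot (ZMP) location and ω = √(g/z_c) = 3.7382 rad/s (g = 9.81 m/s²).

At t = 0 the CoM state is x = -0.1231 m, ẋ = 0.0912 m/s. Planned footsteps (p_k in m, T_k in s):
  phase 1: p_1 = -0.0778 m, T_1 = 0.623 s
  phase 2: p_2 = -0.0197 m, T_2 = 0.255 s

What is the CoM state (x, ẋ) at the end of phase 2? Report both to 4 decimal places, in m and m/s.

x = -0.3859, ẋ = -1.2755

phase 1: p=-0.0778, T=0.623, ωT=2.328899, cosh=5.182015, sinh=5.084612; start (x,ẋ)=(-0.123100, 0.091200) → end (x,ẋ)=(-0.188497, -0.388431)
phase 2: p=-0.0197, T=0.255, ωT=0.953241, cosh=1.489797, sinh=1.104307; start (x,ẋ)=(-0.188497, -0.388431) → end (x,ẋ)=(-0.385920, -1.275498)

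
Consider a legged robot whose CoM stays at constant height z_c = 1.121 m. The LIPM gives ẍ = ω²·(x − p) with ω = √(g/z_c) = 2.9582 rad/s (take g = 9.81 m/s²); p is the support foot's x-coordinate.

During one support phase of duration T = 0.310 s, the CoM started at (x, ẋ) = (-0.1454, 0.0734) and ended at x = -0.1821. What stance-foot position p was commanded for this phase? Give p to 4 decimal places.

ωT = 2.9582·0.310 = 0.917042; cosh(ωT) = 1.450789, sinh(ωT) = 1.051090
x(T) = p + (x₀−p)·cosh(ωT) + (ẋ₀/ω)·sinh(ωT) ⇒ p·(1 − cosh) = x(T) − x₀·cosh − (ẋ₀/ω)·sinh
numerator   = -0.1821 − (-0.1454)·1.450789 − (0.0734/2.9582)·1.051090 = 0.002765
denominator = 1 − 1.450789 = -0.450789
p = 0.002765 / -0.450789 = -0.0061

p = -0.0061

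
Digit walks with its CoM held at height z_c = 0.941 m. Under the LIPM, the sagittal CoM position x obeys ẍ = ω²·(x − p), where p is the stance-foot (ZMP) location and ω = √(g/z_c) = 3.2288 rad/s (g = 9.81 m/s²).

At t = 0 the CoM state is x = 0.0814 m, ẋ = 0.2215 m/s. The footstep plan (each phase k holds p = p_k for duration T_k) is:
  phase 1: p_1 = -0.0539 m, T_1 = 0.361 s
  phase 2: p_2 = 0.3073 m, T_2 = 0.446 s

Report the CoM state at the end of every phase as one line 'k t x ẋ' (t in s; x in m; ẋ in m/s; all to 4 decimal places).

1 0.3610 0.2835 1.0224
2 0.8070 0.8851 2.1260

phase 1: p=-0.0539, T=0.361, ωT=1.165597, cosh=1.759787, sinh=1.448050; start (x,ẋ)=(0.081400, 0.221500) → end (x,ẋ)=(0.283537, 1.022383)
phase 2: p=0.3073, T=0.446, ωT=1.440045, cosh=2.228901, sinh=1.991984; start (x,ẋ)=(0.283537, 1.022383) → end (x,ẋ)=(0.885087, 2.125956)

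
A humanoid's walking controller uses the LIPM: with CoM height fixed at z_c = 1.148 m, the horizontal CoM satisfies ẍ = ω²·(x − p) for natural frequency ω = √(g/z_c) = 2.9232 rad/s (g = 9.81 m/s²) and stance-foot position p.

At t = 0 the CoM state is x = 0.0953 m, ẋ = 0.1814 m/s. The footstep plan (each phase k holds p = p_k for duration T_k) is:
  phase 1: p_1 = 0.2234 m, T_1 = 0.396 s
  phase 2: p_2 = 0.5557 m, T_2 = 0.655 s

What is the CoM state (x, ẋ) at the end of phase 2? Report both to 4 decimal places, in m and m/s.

phase 1: p=0.2234, T=0.396, ωT=1.157587, cosh=1.748245, sinh=1.434001; start (x,ẋ)=(0.095300, 0.181400) → end (x,ẋ)=(0.088437, -0.219847)
phase 2: p=0.5557, T=0.655, ωT=1.914696, cosh=3.466131, sinh=3.318745; start (x,ẋ)=(0.088437, -0.219847) → end (x,ẋ)=(-1.313489, -5.295101)

x = -1.3135, ẋ = -5.2951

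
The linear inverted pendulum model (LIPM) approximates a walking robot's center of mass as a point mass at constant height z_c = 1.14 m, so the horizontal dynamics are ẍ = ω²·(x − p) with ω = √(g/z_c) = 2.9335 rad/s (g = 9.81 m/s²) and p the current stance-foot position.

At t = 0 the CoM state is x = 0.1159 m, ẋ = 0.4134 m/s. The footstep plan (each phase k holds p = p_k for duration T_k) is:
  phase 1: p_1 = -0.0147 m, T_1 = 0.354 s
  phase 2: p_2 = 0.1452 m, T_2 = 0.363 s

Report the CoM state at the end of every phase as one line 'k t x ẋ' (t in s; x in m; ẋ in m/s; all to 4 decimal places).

phase 1: p=-0.0147, T=0.354, ωT=1.038459, cosh=1.589430, sinh=1.235430; start (x,ẋ)=(0.115900, 0.413400) → end (x,ẋ)=(0.366981, 1.130382)
phase 2: p=0.1452, T=0.363, ωT=1.064860, cosh=1.622605, sinh=1.277829; start (x,ẋ)=(0.366981, 1.130382) → end (x,ẋ)=(0.997457, 2.665514)

1 0.3540 0.3670 1.1304
2 0.7170 0.9975 2.6655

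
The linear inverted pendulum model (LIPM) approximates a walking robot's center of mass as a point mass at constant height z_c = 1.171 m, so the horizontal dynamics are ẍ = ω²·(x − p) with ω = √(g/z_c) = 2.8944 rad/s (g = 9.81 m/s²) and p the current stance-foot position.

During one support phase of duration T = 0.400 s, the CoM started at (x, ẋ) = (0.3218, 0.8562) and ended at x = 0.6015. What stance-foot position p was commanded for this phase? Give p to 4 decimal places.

ωT = 2.8944·0.400 = 1.157760; cosh(ωT) = 1.748492, sinh(ωT) = 1.434303
x(T) = p + (x₀−p)·cosh(ωT) + (ẋ₀/ω)·sinh(ωT) ⇒ p·(1 − cosh) = x(T) − x₀·cosh − (ẋ₀/ω)·sinh
numerator   = 0.6015 − (0.3218)·1.748492 − (0.8562/2.8944)·1.434303 = -0.385450
denominator = 1 − 1.748492 = -0.748492
p = -0.385450 / -0.748492 = 0.5150

p = 0.5150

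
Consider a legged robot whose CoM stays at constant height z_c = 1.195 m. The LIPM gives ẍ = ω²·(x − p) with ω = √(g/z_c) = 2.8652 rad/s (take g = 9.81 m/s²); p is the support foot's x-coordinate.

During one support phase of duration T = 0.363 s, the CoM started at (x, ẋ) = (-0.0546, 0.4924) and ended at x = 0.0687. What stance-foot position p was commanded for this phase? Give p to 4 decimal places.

ωT = 2.8652·0.363 = 1.040068; cosh(ωT) = 1.591420, sinh(ωT) = 1.237989
x(T) = p + (x₀−p)·cosh(ωT) + (ẋ₀/ω)·sinh(ωT) ⇒ p·(1 − cosh) = x(T) − x₀·cosh − (ẋ₀/ω)·sinh
numerator   = 0.0687 − (-0.0546)·1.591420 − (0.4924/2.8652)·1.237989 = -0.057164
denominator = 1 − 1.591420 = -0.591420
p = -0.057164 / -0.591420 = 0.0967

p = 0.0967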